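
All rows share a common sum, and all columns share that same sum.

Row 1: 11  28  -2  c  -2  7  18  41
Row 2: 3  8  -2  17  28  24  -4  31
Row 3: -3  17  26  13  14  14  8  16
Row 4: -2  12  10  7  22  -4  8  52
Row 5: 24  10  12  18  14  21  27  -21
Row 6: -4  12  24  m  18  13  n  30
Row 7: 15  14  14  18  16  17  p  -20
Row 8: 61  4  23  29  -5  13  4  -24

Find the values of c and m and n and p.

c = 4, m = -1, n = 13, p = 31

Rows 2 and 3 both sum to 105, so that's the common total.
Row 1 has 11 + 28 − 2 − 2 + 7 + 18 + 41 = 101; the blank must be 105 − 101 = 4.
Column 4 has 4 + 17 + 13 + 7 + 18 + 18 + 29 = 106; the blank must be 105 − 106 = -1.
Row 7 has 15 + 14 + 14 + 18 + 16 + 17 − 20 = 74; the blank must be 105 − 74 = 31.
Row 6 has -4 + 12 + 24 − 1 + 18 + 13 + 30 = 92; the blank must be 105 − 92 = 13.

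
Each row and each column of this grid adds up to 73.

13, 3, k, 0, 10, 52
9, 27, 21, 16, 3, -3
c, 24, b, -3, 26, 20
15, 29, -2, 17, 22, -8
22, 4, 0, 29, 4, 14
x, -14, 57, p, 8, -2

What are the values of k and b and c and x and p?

k = -5, b = 2, c = 4, x = 10, p = 14

Row 1 has 13 + 3 + 0 + 10 + 52 = 78; the blank must be 73 − 78 = -5.
Column 3 has -5 + 21 − 2 + 0 + 57 = 71; the blank must be 73 − 71 = 2.
Row 3 has 24 + 2 − 3 + 26 + 20 = 69; the blank must be 73 − 69 = 4.
Column 1 has 13 + 9 + 4 + 15 + 22 = 63; the blank must be 73 − 63 = 10.
Row 6 has 10 − 14 + 57 + 8 − 2 = 59; the blank must be 73 − 59 = 14.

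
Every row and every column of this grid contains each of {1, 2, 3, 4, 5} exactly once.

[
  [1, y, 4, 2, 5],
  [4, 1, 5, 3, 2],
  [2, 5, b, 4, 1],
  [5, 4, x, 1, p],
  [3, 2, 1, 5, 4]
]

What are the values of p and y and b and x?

p = 3, y = 3, b = 3, x = 2

Cell (1,2): row 1 already has {1, 2, 4, 5} → 3.
Cell (4,5): column 5 already has {1, 2, 4, 5} → 3.
At (row 4, col 3): row 4 already has {1, 3, 4, 5}, so the value is 2.
Cell (3,3): row 3 already has {1, 2, 4, 5} → 3.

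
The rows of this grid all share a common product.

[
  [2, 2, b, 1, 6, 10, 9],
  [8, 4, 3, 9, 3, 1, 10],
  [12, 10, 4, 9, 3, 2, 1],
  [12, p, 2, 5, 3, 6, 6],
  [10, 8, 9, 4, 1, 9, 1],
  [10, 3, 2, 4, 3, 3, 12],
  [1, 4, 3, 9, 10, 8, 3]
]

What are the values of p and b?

p = 2, b = 12

Rows 5 and 6 each multiply to 25920, so every row has product 25920.
Row 4: 12×2×5×3×6×6 = 12960, so the missing entry is 25920 ÷ 12960 = 2.
Row 1: 2×2×1×6×10×9 = 2160, so the missing entry is 25920 ÷ 2160 = 12.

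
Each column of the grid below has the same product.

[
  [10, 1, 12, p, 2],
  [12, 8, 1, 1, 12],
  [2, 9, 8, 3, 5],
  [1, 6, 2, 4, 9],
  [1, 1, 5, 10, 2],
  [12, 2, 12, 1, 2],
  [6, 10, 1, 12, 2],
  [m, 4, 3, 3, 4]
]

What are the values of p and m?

Columns 2 and 5 each multiply to 34560, so every column has product 34560.
Column 4: 1×3×4×10×1×12×3 = 4320, so the missing entry is 34560 ÷ 4320 = 8.
Column 1: 10×12×2×1×1×12×6 = 17280, so the missing entry is 34560 ÷ 17280 = 2.

p = 8, m = 2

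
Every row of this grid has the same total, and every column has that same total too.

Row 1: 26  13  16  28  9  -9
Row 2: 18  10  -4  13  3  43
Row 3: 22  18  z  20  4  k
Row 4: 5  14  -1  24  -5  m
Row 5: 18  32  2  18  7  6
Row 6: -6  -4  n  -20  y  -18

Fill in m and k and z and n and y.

Rows 1 and 2 both sum to 83, so that's the common total.
Column 5: 9 + 3 + 4 − 5 + 7 = 18, so its missing entry is 83 − 18 = 65.
Row 4: 5 + 14 − 1 + 24 − 5 = 37, so its missing entry is 83 − 37 = 46.
Column 6: -9 + 43 + 46 + 6 − 18 = 68, so its missing entry is 83 − 68 = 15.
Row 3: 22 + 18 + 20 + 4 + 15 = 79, so its missing entry is 83 − 79 = 4.
Row 6: -6 − 4 − 20 + 65 − 18 = 17, so its missing entry is 83 − 17 = 66.

m = 46, k = 15, z = 4, n = 66, y = 65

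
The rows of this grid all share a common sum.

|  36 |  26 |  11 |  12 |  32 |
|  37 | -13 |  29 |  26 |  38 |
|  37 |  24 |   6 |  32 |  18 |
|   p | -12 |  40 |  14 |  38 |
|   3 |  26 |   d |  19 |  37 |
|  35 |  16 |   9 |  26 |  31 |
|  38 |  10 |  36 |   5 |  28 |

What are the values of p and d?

p = 37, d = 32

The complete rows each total 117.
Row 4 is missing 117 − 80 = 37 (since -12 + 40 + 14 + 38 = 80).
Row 5 is missing 117 − 85 = 32 (since 3 + 26 + 19 + 37 = 85).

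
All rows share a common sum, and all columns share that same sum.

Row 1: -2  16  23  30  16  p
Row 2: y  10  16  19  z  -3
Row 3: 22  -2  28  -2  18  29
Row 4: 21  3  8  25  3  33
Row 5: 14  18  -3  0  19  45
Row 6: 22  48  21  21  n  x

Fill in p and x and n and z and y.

Rows 3 and 4 both sum to 93, so that's the common total.
Row 1: -2 + 16 + 23 + 30 + 16 = 83, so its missing entry is 93 − 83 = 10.
Column 6: 10 − 3 + 29 + 33 + 45 = 114, so its missing entry is 93 − 114 = -21.
Row 6: 22 + 48 + 21 + 21 − 21 = 91, so its missing entry is 93 − 91 = 2.
Column 5: 16 + 18 + 3 + 19 + 2 = 58, so its missing entry is 93 − 58 = 35.
Row 2: 10 + 16 + 19 + 35 − 3 = 77, so its missing entry is 93 − 77 = 16.

p = 10, x = -21, n = 2, z = 35, y = 16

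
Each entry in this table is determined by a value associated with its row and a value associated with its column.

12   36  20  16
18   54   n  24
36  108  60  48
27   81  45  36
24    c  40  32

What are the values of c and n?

c = 72, n = 30

Each row is a constant multiple of every other row — this is a multiplication table with the headers hidden.
Row 5 is 24/12 = 2/1 times row 1, so its entry in column 2 is 36 × 2/1 = 72.
Row 2 is 18/12 = 3/2 times row 1, so its entry in column 3 is 20 × 3/2 = 30.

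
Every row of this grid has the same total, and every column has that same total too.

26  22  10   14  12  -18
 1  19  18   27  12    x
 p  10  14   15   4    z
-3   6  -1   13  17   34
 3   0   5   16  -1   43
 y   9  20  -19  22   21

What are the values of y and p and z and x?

Rows 1 and 4 both sum to 66, so that's the common total.
Row 6: 9 + 20 − 19 + 22 + 21 = 53, so its missing entry is 66 − 53 = 13.
Column 1: 26 + 1 − 3 + 3 + 13 = 40, so its missing entry is 66 − 40 = 26.
Row 3: 26 + 10 + 14 + 15 + 4 = 69, so its missing entry is 66 − 69 = -3.
Row 2: 1 + 19 + 18 + 27 + 12 = 77, so its missing entry is 66 − 77 = -11.

y = 13, p = 26, z = -3, x = -11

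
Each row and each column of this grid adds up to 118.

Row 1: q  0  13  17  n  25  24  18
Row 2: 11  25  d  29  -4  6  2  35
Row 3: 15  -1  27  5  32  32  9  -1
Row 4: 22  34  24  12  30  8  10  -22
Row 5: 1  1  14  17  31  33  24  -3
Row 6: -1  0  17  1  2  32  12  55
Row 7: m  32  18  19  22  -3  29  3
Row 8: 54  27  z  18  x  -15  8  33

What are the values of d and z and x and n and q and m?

d = 14, z = -9, x = 2, n = 3, q = 18, m = -2

Row 2: 11 + 25 + 29 − 4 + 6 + 2 + 35 = 104, so its missing entry is 118 − 104 = 14.
Column 3: 13 + 14 + 27 + 24 + 14 + 17 + 18 = 127, so its missing entry is 118 − 127 = -9.
Row 8: 54 + 27 − 9 + 18 − 15 + 8 + 33 = 116, so its missing entry is 118 − 116 = 2.
Column 5: -4 + 32 + 30 + 31 + 2 + 22 + 2 = 115, so its missing entry is 118 − 115 = 3.
Row 1: 0 + 13 + 17 + 3 + 25 + 24 + 18 = 100, so its missing entry is 118 − 100 = 18.
Row 7: 32 + 18 + 19 + 22 − 3 + 29 + 3 = 120, so its missing entry is 118 − 120 = -2.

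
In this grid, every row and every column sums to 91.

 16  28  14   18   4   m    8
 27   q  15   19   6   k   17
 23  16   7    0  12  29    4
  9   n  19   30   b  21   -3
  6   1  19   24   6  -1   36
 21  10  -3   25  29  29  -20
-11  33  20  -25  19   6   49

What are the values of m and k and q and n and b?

The known cells in column 5 total 76, leaving 91 − 76 = 15 for the blank.
The known cells in row 4 total 91, leaving 91 − 91 = 0 for the blank.
The known cells in column 2 total 88, leaving 91 − 88 = 3 for the blank.
The known cells in row 2 total 87, leaving 91 − 87 = 4 for the blank.
The known cells in row 1 total 88, leaving 91 − 88 = 3 for the blank.

m = 3, k = 4, q = 3, n = 0, b = 15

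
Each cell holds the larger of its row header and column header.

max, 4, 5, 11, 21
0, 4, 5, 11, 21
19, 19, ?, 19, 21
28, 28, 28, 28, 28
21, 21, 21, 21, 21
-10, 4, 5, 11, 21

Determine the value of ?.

max(19, 5) = 19.

19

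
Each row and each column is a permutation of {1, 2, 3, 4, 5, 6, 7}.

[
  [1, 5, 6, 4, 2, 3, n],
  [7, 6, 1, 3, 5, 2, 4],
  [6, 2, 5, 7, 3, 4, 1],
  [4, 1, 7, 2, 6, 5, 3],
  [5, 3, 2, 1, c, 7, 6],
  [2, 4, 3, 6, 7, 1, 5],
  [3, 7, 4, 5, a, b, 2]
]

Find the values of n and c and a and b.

n = 7, c = 4, a = 1, b = 6

At (row 5, col 5): row 5 already has {1, 2, 3, 5, 6, 7}, so the value is 4.
For row 7, column 5: column 5 already has {2, 3, 4, 5, 6, 7}; that leaves 1.
Cell (7,6): row 7 already has {1, 2, 3, 4, 5, 7} → 6.
For row 1, column 7: row 1 already has {1, 2, 3, 4, 5, 6}; that leaves 7.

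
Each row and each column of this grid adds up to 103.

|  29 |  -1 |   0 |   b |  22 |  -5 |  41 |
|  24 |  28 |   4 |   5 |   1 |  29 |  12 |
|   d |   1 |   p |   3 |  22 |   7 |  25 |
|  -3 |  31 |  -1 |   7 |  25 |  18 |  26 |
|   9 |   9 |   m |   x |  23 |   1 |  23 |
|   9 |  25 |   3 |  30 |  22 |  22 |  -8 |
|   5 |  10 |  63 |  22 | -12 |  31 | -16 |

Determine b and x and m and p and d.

The known cells in row 1 total 86, leaving 103 − 86 = 17 for the blank.
The known cells in column 4 total 84, leaving 103 − 84 = 19 for the blank.
The known cells in column 1 total 73, leaving 103 − 73 = 30 for the blank.
The known cells in row 5 total 84, leaving 103 − 84 = 19 for the blank.
The known cells in row 3 total 88, leaving 103 − 88 = 15 for the blank.

b = 17, x = 19, m = 19, p = 15, d = 30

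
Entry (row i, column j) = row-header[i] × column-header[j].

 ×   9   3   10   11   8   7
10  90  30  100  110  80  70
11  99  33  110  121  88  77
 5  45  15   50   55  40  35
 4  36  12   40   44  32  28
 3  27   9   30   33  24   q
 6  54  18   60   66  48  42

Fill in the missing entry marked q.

3 × 7 = 21.

21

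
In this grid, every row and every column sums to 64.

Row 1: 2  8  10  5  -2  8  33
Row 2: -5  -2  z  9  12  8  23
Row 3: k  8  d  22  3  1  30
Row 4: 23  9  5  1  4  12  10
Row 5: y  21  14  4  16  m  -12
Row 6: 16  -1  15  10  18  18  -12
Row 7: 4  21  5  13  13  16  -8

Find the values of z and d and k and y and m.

z = 19, d = -4, k = 4, y = 20, m = 1

Row 2 has -5 − 2 + 9 + 12 + 8 + 23 = 45; the blank must be 64 − 45 = 19.
Column 6 has 8 + 8 + 1 + 12 + 18 + 16 = 63; the blank must be 64 − 63 = 1.
Row 5 has 21 + 14 + 4 + 16 + 1 − 12 = 44; the blank must be 64 − 44 = 20.
Column 1 has 2 − 5 + 23 + 20 + 16 + 4 = 60; the blank must be 64 − 60 = 4.
Row 3 has 4 + 8 + 22 + 3 + 1 + 30 = 68; the blank must be 64 − 68 = -4.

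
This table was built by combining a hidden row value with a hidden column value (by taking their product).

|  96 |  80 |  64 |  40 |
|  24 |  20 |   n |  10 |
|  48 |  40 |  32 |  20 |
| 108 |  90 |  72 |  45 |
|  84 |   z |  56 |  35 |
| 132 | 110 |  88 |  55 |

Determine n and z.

n = 16, z = 70

Each row is a constant multiple of every other row — this is a multiplication table with the headers hidden.
Row 2 is 10/40 = 1/4 times row 1, so its entry in column 3 is 64 × 1/4 = 16.
Row 5 is 35/40 = 7/8 times row 1, so its entry in column 2 is 80 × 7/8 = 70.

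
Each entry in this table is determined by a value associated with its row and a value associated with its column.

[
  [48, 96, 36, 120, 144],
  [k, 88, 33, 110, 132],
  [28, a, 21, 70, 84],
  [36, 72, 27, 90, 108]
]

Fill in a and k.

Each row is a constant multiple of every other row — this is a multiplication table with the headers hidden.
Row 3 is 84/144 = 7/12 times row 1, so its entry in column 2 is 96 × 7/12 = 56.
Row 2 is 132/144 = 11/12 times row 1, so its entry in column 1 is 48 × 11/12 = 44.

a = 56, k = 44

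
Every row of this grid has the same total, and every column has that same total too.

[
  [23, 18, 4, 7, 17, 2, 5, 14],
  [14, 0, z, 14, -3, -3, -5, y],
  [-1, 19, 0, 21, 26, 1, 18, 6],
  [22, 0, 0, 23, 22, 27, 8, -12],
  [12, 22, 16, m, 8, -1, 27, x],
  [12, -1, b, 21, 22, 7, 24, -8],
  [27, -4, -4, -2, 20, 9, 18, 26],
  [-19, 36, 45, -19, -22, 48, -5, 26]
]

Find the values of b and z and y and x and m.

b = 13, z = 16, y = 57, x = -19, m = 25

Rows 1 and 3 both sum to 90, so that's the common total.
Column 4 has 7 + 14 + 21 + 23 + 21 − 2 − 19 = 65; the blank must be 90 − 65 = 25.
Row 5 has 12 + 22 + 16 + 25 + 8 − 1 + 27 = 109; the blank must be 90 − 109 = -19.
Column 8 has 14 + 6 − 12 − 19 − 8 + 26 + 26 = 33; the blank must be 90 − 33 = 57.
Row 2 has 14 + 0 + 14 − 3 − 3 − 5 + 57 = 74; the blank must be 90 − 74 = 16.
Row 6 has 12 − 1 + 21 + 22 + 7 + 24 − 8 = 77; the blank must be 90 − 77 = 13.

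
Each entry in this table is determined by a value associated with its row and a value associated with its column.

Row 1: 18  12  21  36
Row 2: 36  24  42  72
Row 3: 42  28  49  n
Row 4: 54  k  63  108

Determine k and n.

Each row is a constant multiple of every other row — this is a multiplication table with the headers hidden.
Row 4 is 54/18 = 3/1 times row 1, so its entry in column 2 is 12 × 3/1 = 36.
Row 3 is 42/18 = 7/3 times row 1, so its entry in column 4 is 36 × 7/3 = 84.

k = 36, n = 84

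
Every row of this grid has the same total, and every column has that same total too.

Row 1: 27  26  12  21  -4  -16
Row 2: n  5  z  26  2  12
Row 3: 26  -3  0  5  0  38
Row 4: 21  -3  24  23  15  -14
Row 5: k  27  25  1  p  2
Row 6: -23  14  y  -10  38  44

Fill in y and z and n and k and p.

y = 3, z = 2, n = 19, k = -4, p = 15

Rows 1 and 3 both sum to 66, so that's the common total.
Column 5 has -4 + 2 + 0 + 15 + 38 = 51; the blank must be 66 − 51 = 15.
Row 5 has 27 + 25 + 1 + 15 + 2 = 70; the blank must be 66 − 70 = -4.
Column 1 has 27 + 26 + 21 − 4 − 23 = 47; the blank must be 66 − 47 = 19.
Row 2 has 19 + 5 + 26 + 2 + 12 = 64; the blank must be 66 − 64 = 2.
Row 6 has -23 + 14 − 10 + 38 + 44 = 63; the blank must be 66 − 63 = 3.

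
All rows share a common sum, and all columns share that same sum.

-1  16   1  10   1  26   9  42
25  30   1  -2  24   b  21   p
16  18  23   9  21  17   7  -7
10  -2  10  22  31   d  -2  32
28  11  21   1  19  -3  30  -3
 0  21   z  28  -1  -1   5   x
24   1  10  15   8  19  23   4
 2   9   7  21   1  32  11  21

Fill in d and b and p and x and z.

d = 3, b = 11, p = -6, x = 21, z = 31

Rows 1 and 3 both sum to 104, so that's the common total.
Row 4 has 10 − 2 + 10 + 22 + 31 − 2 + 32 = 101; the blank must be 104 − 101 = 3.
Column 6 has 26 + 17 + 3 − 3 − 1 + 19 + 32 = 93; the blank must be 104 − 93 = 11.
Row 2 has 25 + 30 + 1 − 2 + 24 + 11 + 21 = 110; the blank must be 104 − 110 = -6.
Column 8 has 42 − 6 − 7 + 32 − 3 + 4 + 21 = 83; the blank must be 104 − 83 = 21.
Row 6 has 0 + 21 + 28 − 1 − 1 + 5 + 21 = 73; the blank must be 104 − 73 = 31.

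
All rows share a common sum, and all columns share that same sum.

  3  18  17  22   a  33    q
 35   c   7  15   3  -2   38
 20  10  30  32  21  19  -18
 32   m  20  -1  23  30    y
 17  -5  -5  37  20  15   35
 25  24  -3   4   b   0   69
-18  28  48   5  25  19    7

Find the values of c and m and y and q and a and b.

Rows 3 and 5 both sum to 114, so that's the common total.
Row 2 has 35 + 7 + 15 + 3 − 2 + 38 = 96; the blank must be 114 − 96 = 18.
Column 2 has 18 + 18 + 10 − 5 + 24 + 28 = 93; the blank must be 114 − 93 = 21.
Row 6 has 25 + 24 − 3 + 4 + 0 + 69 = 119; the blank must be 114 − 119 = -5.
Column 5 has 3 + 21 + 23 + 20 − 5 + 25 = 87; the blank must be 114 − 87 = 27.
Row 1 has 3 + 18 + 17 + 22 + 27 + 33 = 120; the blank must be 114 − 120 = -6.
Row 4 has 32 + 21 + 20 − 1 + 23 + 30 = 125; the blank must be 114 − 125 = -11.

c = 18, m = 21, y = -11, q = -6, a = 27, b = -5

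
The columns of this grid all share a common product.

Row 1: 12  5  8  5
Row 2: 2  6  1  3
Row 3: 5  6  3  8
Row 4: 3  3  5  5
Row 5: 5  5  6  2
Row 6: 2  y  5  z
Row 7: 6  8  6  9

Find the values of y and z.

Columns 1 and 3 each multiply to 21600, so every column has product 21600.
Column 2: 5×6×6×3×5×8 = 21600, so the missing entry is 21600 ÷ 21600 = 1.
Column 4: 5×3×8×5×2×9 = 10800, so the missing entry is 21600 ÷ 10800 = 2.

y = 1, z = 2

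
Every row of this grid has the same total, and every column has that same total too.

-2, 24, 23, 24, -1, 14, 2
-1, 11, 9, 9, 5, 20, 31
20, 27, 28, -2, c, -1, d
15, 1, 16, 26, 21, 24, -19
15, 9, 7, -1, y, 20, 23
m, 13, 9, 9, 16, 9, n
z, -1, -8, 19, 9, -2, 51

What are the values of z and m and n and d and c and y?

z = 16, m = 21, n = 7, d = -11, c = 23, y = 11

Rows 1 and 2 both sum to 84, so that's the common total.
The known cells in row 5 total 73, leaving 84 − 73 = 11 for the blank.
The known cells in column 5 total 61, leaving 84 − 61 = 23 for the blank.
The known cells in row 3 total 95, leaving 84 − 95 = -11 for the blank.
The known cells in column 7 total 77, leaving 84 − 77 = 7 for the blank.
The known cells in row 6 total 63, leaving 84 − 63 = 21 for the blank.
The known cells in row 7 total 68, leaving 84 − 68 = 16 for the blank.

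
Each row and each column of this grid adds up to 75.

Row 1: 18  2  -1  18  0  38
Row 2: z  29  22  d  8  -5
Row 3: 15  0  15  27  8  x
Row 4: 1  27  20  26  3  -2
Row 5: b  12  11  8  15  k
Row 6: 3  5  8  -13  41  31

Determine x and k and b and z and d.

Row 3: 15 + 0 + 15 + 27 + 8 = 65, so its missing entry is 75 − 65 = 10.
Column 6: 38 − 5 + 10 − 2 + 31 = 72, so its missing entry is 75 − 72 = 3.
Row 5: 12 + 11 + 8 + 15 + 3 = 49, so its missing entry is 75 − 49 = 26.
Column 1: 18 + 15 + 1 + 26 + 3 = 63, so its missing entry is 75 − 63 = 12.
Row 2: 12 + 29 + 22 + 8 − 5 = 66, so its missing entry is 75 − 66 = 9.

x = 10, k = 3, b = 26, z = 12, d = 9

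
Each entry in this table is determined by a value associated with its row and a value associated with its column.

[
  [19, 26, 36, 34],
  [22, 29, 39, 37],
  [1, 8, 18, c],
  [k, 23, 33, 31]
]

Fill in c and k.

The difference between any two rows is the same in every column — this is an addition table with the headers hidden.
Row 3 minus row 1 is 8 − 26 = -18, so its entry in column 4 is 34 + (-18) = 16.
Row 4 minus row 1 is 23 − 26 = -3, so its entry in column 1 is 19 + (-3) = 16.

c = 16, k = 16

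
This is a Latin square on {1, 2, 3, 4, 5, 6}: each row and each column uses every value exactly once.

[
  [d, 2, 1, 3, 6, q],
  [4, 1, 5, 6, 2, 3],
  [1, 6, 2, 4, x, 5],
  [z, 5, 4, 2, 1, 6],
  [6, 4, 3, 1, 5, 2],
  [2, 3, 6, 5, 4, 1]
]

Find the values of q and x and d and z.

At (row 3, col 5): row 3 already has {1, 2, 4, 5, 6}, so the value is 3.
At (row 1, col 6): column 6 already has {1, 2, 3, 5, 6}, so the value is 4.
For row 1, column 1: row 1 already has {1, 2, 3, 4, 6}; that leaves 5.
Cell (4,1): row 4 already has {1, 2, 4, 5, 6} → 3.

q = 4, x = 3, d = 5, z = 3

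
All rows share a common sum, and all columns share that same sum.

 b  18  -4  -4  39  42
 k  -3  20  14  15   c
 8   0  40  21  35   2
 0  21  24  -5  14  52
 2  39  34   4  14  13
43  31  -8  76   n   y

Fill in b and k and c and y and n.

b = 15, k = 38, c = 22, y = -25, n = -11

Rows 3 and 4 both sum to 106, so that's the common total.
The known cells in row 1 total 91, leaving 106 − 91 = 15 for the blank.
The known cells in column 5 total 117, leaving 106 − 117 = -11 for the blank.
The known cells in row 6 total 131, leaving 106 − 131 = -25 for the blank.
The known cells in column 6 total 84, leaving 106 − 84 = 22 for the blank.
The known cells in row 2 total 68, leaving 106 − 68 = 38 for the blank.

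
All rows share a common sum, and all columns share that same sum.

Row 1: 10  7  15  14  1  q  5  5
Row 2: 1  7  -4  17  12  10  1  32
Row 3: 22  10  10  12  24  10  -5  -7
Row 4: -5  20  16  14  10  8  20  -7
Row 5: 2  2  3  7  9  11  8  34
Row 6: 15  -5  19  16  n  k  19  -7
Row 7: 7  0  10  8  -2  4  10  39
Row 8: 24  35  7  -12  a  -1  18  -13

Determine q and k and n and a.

Rows 2 and 3 both sum to 76, so that's the common total.
Row 8 has 24 + 35 + 7 − 12 − 1 + 18 − 13 = 58; the blank must be 76 − 58 = 18.
Column 5 has 1 + 12 + 24 + 10 + 9 − 2 + 18 = 72; the blank must be 76 − 72 = 4.
Row 6 has 15 − 5 + 19 + 16 + 4 + 19 − 7 = 61; the blank must be 76 − 61 = 15.
Row 1 has 10 + 7 + 15 + 14 + 1 + 5 + 5 = 57; the blank must be 76 − 57 = 19.

q = 19, k = 15, n = 4, a = 18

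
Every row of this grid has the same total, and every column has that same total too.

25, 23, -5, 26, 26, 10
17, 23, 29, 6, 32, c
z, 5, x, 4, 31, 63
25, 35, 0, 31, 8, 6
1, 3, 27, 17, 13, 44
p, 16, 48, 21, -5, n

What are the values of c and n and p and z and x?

Rows 1 and 4 both sum to 105, so that's the common total.
Row 2: 17 + 23 + 29 + 6 + 32 = 107, so its missing entry is 105 − 107 = -2.
Column 6: 10 − 2 + 63 + 6 + 44 = 121, so its missing entry is 105 − 121 = -16.
Row 6: 16 + 48 + 21 − 5 − 16 = 64, so its missing entry is 105 − 64 = 41.
Column 1: 25 + 17 + 25 + 1 + 41 = 109, so its missing entry is 105 − 109 = -4.
Row 3: -4 + 5 + 4 + 31 + 63 = 99, so its missing entry is 105 − 99 = 6.

c = -2, n = -16, p = 41, z = -4, x = 6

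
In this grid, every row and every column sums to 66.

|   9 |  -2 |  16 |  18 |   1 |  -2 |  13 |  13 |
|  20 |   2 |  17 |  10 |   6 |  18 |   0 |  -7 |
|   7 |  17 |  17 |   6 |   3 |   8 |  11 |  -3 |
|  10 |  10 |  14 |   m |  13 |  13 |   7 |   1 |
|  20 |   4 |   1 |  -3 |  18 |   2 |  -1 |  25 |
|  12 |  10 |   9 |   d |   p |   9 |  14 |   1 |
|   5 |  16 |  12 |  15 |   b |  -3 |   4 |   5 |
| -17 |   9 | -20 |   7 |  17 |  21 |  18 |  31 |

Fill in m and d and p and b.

The known cells in row 4 total 68, leaving 66 − 68 = -2 for the blank.
The known cells in column 4 total 51, leaving 66 − 51 = 15 for the blank.
The known cells in row 6 total 70, leaving 66 − 70 = -4 for the blank.
The known cells in row 7 total 54, leaving 66 − 54 = 12 for the blank.

m = -2, d = 15, p = -4, b = 12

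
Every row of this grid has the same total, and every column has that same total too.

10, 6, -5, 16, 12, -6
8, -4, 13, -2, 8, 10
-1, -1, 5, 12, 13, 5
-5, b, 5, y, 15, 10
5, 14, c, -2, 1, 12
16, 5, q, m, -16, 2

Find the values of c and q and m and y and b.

Rows 1 and 2 both sum to 33, so that's the common total.
Column 2: 6 − 4 − 1 + 14 + 5 = 20, so its missing entry is 33 − 20 = 13.
Row 5: 5 + 14 − 2 + 1 + 12 = 30, so its missing entry is 33 − 30 = 3.
Row 4: -5 + 13 + 5 + 15 + 10 = 38, so its missing entry is 33 − 38 = -5.
Column 4: 16 − 2 + 12 − 5 − 2 = 19, so its missing entry is 33 − 19 = 14.
Row 6: 16 + 5 + 14 − 16 + 2 = 21, so its missing entry is 33 − 21 = 12.

c = 3, q = 12, m = 14, y = -5, b = 13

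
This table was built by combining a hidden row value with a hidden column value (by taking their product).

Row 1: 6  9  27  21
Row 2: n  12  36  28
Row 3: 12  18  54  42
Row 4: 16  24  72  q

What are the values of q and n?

Each row is a constant multiple of every other row — this is a multiplication table with the headers hidden.
Row 4 is 72/27 = 8/3 times row 1, so its entry in column 4 is 21 × 8/3 = 56.
Row 2 is 36/27 = 4/3 times row 1, so its entry in column 1 is 6 × 4/3 = 8.

q = 56, n = 8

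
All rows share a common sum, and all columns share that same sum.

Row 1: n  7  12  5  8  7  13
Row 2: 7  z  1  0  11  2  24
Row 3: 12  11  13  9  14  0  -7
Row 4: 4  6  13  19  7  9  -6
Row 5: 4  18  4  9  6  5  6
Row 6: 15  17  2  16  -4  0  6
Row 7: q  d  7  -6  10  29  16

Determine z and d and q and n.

Rows 3 and 4 both sum to 52, so that's the common total.
Row 1: 7 + 12 + 5 + 8 + 7 + 13 = 52, so its missing entry is 52 − 52 = 0.
Row 2: 7 + 1 + 0 + 11 + 2 + 24 = 45, so its missing entry is 52 − 45 = 7.
Column 2: 7 + 7 + 11 + 6 + 18 + 17 = 66, so its missing entry is 52 − 66 = -14.
Row 7: -14 + 7 − 6 + 10 + 29 + 16 = 42, so its missing entry is 52 − 42 = 10.

z = 7, d = -14, q = 10, n = 0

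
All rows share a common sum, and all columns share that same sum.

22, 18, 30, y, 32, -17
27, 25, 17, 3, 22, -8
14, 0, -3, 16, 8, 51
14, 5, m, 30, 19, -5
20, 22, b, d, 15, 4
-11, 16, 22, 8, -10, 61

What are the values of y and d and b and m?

y = 1, d = 28, b = -3, m = 23

Rows 2 and 3 both sum to 86, so that's the common total.
Row 4: 14 + 5 + 30 + 19 − 5 = 63, so its missing entry is 86 − 63 = 23.
Row 1: 22 + 18 + 30 + 32 − 17 = 85, so its missing entry is 86 − 85 = 1.
Column 3: 30 + 17 − 3 + 23 + 22 = 89, so its missing entry is 86 − 89 = -3.
Row 5: 20 + 22 − 3 + 15 + 4 = 58, so its missing entry is 86 − 58 = 28.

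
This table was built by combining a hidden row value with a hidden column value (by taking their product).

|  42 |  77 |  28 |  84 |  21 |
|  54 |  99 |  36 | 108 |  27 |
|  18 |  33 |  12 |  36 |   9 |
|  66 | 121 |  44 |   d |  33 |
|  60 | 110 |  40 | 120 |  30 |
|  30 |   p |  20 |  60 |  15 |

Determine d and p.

Each row is a constant multiple of every other row — this is a multiplication table with the headers hidden.
Row 4 is 66/42 = 11/7 times row 1, so its entry in column 4 is 84 × 11/7 = 132.
Row 6 is 30/42 = 5/7 times row 1, so its entry in column 2 is 77 × 5/7 = 55.

d = 132, p = 55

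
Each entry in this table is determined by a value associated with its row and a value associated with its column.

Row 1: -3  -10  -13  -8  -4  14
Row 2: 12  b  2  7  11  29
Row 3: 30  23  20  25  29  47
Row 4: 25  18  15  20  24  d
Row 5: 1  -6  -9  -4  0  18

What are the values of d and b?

The difference between any two rows is the same in every column — this is an addition table with the headers hidden.
Row 4 minus row 1 is 20 − (-8) = 28, so its entry in column 6 is 14 + 28 = 42.
Row 2 minus row 1 is 7 − (-8) = 15, so its entry in column 2 is -10 + 15 = 5.

d = 42, b = 5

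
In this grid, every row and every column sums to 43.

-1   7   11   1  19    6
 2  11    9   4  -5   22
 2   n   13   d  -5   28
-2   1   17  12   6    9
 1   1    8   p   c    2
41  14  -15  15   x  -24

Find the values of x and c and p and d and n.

The known cells in column 2 total 34, leaving 43 − 34 = 9 for the blank.
The known cells in row 6 total 31, leaving 43 − 31 = 12 for the blank.
The known cells in column 5 total 27, leaving 43 − 27 = 16 for the blank.
The known cells in row 5 total 28, leaving 43 − 28 = 15 for the blank.
The known cells in row 3 total 47, leaving 43 − 47 = -4 for the blank.

x = 12, c = 16, p = 15, d = -4, n = 9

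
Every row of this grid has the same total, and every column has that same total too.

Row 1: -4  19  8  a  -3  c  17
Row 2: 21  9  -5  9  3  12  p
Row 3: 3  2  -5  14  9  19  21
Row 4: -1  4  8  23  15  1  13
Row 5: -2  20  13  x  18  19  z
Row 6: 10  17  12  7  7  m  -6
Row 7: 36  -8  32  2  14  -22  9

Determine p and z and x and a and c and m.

Rows 3 and 4 both sum to 63, so that's the common total.
Row 6: 10 + 17 + 12 + 7 + 7 − 6 = 47, so its missing entry is 63 − 47 = 16.
Column 6: 12 + 19 + 1 + 19 + 16 − 22 = 45, so its missing entry is 63 − 45 = 18.
Row 1: -4 + 19 + 8 − 3 + 18 + 17 = 55, so its missing entry is 63 − 55 = 8.
Column 4: 8 + 9 + 14 + 23 + 7 + 2 = 63, so its missing entry is 63 − 63 = 0.
Row 5: -2 + 20 + 13 + 0 + 18 + 19 = 68, so its missing entry is 63 − 68 = -5.
Row 2: 21 + 9 − 5 + 9 + 3 + 12 = 49, so its missing entry is 63 − 49 = 14.

p = 14, z = -5, x = 0, a = 8, c = 18, m = 16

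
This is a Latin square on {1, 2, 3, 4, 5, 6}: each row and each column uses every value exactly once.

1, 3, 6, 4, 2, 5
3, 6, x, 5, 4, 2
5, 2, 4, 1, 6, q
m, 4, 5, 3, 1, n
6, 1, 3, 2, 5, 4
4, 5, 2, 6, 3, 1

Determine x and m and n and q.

x = 1, m = 2, n = 6, q = 3

Cell (2,3): row 2 already has {2, 3, 4, 5, 6} → 1.
Cell (3,6): row 3 already has {1, 2, 4, 5, 6} → 3.
At (row 4, col 6): column 6 already has {1, 2, 3, 4, 5}, so the value is 6.
For row 4, column 1: row 4 already has {1, 3, 4, 5, 6}; that leaves 2.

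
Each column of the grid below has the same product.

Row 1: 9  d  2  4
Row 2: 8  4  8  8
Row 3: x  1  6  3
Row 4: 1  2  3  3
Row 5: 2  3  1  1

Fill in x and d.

Columns 3 and 4 each multiply to 288, so every column has product 288.
Column 1: 9×8×1×2 = 144, so the missing entry is 288 ÷ 144 = 2.
Column 2: 4×1×2×3 = 24, so the missing entry is 288 ÷ 24 = 12.

x = 2, d = 12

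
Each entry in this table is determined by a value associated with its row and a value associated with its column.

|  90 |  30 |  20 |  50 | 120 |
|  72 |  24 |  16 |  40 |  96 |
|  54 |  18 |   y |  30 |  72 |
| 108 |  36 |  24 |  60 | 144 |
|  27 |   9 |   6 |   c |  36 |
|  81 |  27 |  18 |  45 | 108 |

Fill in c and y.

Each row is a constant multiple of every other row — this is a multiplication table with the headers hidden.
Row 5 is 27/90 = 3/10 times row 1, so its entry in column 4 is 50 × 3/10 = 15.
Row 3 is 54/90 = 3/5 times row 1, so its entry in column 3 is 20 × 3/5 = 12.

c = 15, y = 12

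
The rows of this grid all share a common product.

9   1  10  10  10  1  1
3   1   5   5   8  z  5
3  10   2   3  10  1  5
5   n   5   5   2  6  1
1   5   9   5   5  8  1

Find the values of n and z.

Rows 1 and 3 each multiply to 9000, so every row has product 9000.
Row 4: 5×5×5×2×6×1 = 1500, so the missing entry is 9000 ÷ 1500 = 6.
Row 2: 3×1×5×5×8×5 = 3000, so the missing entry is 9000 ÷ 3000 = 3.

n = 6, z = 3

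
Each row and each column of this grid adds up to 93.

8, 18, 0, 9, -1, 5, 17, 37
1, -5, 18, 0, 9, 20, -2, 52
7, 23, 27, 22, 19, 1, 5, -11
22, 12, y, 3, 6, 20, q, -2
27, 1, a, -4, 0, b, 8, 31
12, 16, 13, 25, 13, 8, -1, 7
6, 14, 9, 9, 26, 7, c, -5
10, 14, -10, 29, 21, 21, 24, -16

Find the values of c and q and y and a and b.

c = 27, q = 15, y = 17, a = 19, b = 11

Column 6 has 5 + 20 + 1 + 20 + 8 + 7 + 21 = 82; the blank must be 93 − 82 = 11.
Row 5 has 27 + 1 − 4 + 0 + 11 + 8 + 31 = 74; the blank must be 93 − 74 = 19.
Row 7 has 6 + 14 + 9 + 9 + 26 + 7 − 5 = 66; the blank must be 93 − 66 = 27.
Column 7 has 17 − 2 + 5 + 8 − 1 + 27 + 24 = 78; the blank must be 93 − 78 = 15.
Row 4 has 22 + 12 + 3 + 6 + 20 + 15 − 2 = 76; the blank must be 93 − 76 = 17.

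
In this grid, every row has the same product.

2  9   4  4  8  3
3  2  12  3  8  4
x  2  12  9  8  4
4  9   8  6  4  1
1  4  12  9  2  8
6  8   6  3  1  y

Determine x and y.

Rows 1 and 2 each multiply to 6912, so every row has product 6912.
Row 3: 2×12×9×8×4 = 6912, so the missing entry is 6912 ÷ 6912 = 1.
Row 6: 6×8×6×3×1 = 864, so the missing entry is 6912 ÷ 864 = 8.

x = 1, y = 8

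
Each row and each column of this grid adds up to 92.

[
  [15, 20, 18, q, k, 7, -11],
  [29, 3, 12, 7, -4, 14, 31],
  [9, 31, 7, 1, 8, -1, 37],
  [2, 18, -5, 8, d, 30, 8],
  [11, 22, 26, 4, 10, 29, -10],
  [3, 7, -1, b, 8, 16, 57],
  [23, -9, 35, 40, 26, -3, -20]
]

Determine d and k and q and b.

Row 6 has 3 + 7 − 1 + 8 + 16 + 57 = 90; the blank must be 92 − 90 = 2.
Column 4 has 7 + 1 + 8 + 4 + 2 + 40 = 62; the blank must be 92 − 62 = 30.
Row 1 has 15 + 20 + 18 + 30 + 7 − 11 = 79; the blank must be 92 − 79 = 13.
Row 4 has 2 + 18 − 5 + 8 + 30 + 8 = 61; the blank must be 92 − 61 = 31.

d = 31, k = 13, q = 30, b = 2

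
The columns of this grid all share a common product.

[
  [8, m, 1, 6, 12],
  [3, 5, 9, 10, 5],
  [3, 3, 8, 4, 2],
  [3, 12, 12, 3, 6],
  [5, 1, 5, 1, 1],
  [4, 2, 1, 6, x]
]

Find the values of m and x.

Columns 1 and 3 each multiply to 4320, so every column has product 4320.
Column 2: 5×3×12×1×2 = 360, so the missing entry is 4320 ÷ 360 = 12.
Column 5: 12×5×2×6×1 = 720, so the missing entry is 4320 ÷ 720 = 6.

m = 12, x = 6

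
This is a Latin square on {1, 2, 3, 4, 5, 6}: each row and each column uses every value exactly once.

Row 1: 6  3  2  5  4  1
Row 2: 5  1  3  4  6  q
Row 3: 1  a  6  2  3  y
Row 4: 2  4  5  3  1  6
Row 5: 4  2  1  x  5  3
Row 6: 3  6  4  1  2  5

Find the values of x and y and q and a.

x = 6, y = 4, q = 2, a = 5

Cell (2,6): row 2 already has {1, 3, 4, 5, 6} → 2.
At (row 3, col 6): column 6 already has {1, 2, 3, 5, 6}, so the value is 4.
At (row 3, col 2): row 3 already has {1, 2, 3, 4, 6}, so the value is 5.
At (row 5, col 4): row 5 already has {1, 2, 3, 4, 5}, so the value is 6.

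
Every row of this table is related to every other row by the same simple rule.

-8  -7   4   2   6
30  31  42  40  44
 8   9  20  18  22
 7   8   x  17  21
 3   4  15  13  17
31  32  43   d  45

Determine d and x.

The difference between any two rows is the same in every column — this is an addition table with the headers hidden.
Row 6 minus row 1 is 32 − (-7) = 39, so its entry in column 4 is 2 + 39 = 41.
Row 4 minus row 1 is 8 − (-7) = 15, so its entry in column 3 is 4 + 15 = 19.

d = 41, x = 19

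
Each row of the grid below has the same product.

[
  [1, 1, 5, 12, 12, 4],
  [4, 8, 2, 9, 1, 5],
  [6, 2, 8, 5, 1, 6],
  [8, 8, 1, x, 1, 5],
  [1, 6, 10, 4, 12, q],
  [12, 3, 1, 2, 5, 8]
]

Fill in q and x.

q = 1, x = 9

Rows 1 and 2 each multiply to 2880, so every row has product 2880.
Row 5: 1×6×10×4×12 = 2880, so the missing entry is 2880 ÷ 2880 = 1.
Row 4: 8×8×1×1×5 = 320, so the missing entry is 2880 ÷ 320 = 9.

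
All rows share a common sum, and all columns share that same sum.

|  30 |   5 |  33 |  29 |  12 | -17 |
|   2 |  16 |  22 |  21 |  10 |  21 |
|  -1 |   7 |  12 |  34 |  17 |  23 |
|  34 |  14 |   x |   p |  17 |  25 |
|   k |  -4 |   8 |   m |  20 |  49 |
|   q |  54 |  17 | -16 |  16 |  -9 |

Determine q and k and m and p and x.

Rows 1 and 2 both sum to 92, so that's the common total.
Row 6 has 54 + 17 − 16 + 16 − 9 = 62; the blank must be 92 − 62 = 30.
Column 1 has 30 + 2 − 1 + 34 + 30 = 95; the blank must be 92 − 95 = -3.
Row 5 has -3 − 4 + 8 + 20 + 49 = 70; the blank must be 92 − 70 = 22.
Column 4 has 29 + 21 + 34 + 22 − 16 = 90; the blank must be 92 − 90 = 2.
Row 4 has 34 + 14 + 2 + 17 + 25 = 92; the blank must be 92 − 92 = 0.

q = 30, k = -3, m = 22, p = 2, x = 0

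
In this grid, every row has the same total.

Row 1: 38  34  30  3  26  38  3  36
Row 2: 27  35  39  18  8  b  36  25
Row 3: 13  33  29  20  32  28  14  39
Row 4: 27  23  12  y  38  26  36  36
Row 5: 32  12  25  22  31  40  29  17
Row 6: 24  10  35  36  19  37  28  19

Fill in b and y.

The complete rows each total 208.
Row 2 is missing 208 − 188 = 20 (since 27 + 35 + 39 + 18 + 8 + 36 + 25 = 188).
Row 4 is missing 208 − 198 = 10 (since 27 + 23 + 12 + 38 + 26 + 36 + 36 = 198).

b = 20, y = 10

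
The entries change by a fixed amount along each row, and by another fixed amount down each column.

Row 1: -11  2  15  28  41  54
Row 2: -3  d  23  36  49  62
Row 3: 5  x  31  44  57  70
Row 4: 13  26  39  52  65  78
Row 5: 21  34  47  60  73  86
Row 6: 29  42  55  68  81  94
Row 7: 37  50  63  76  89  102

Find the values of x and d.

x = 18, d = 10

Along each row the entries change by 13 per step; down each column they change by 8.
Row 3: from 5 at column 1, stepping by 13 to column 2 gives 18.
Row 2: from -3 at column 1, stepping by 13 to column 2 gives 10.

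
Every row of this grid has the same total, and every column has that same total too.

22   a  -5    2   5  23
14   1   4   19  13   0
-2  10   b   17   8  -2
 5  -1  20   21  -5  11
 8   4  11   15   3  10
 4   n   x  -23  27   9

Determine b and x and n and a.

b = 20, x = 1, n = 33, a = 4

Rows 2 and 4 both sum to 51, so that's the common total.
Row 1 has 22 − 5 + 2 + 5 + 23 = 47; the blank must be 51 − 47 = 4.
Column 2 has 4 + 1 + 10 − 1 + 4 = 18; the blank must be 51 − 18 = 33.
Row 6 has 4 + 33 − 23 + 27 + 9 = 50; the blank must be 51 − 50 = 1.
Row 3 has -2 + 10 + 17 + 8 − 2 = 31; the blank must be 51 − 31 = 20.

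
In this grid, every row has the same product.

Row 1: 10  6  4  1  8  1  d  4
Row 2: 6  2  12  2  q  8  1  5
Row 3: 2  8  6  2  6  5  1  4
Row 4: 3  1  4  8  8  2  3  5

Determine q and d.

Rows 3 and 4 each multiply to 23040, so every row has product 23040.
Row 2: 6×2×12×2×8×1×5 = 11520, so the missing entry is 23040 ÷ 11520 = 2.
Row 1: 10×6×4×1×8×1×4 = 7680, so the missing entry is 23040 ÷ 7680 = 3.

q = 2, d = 3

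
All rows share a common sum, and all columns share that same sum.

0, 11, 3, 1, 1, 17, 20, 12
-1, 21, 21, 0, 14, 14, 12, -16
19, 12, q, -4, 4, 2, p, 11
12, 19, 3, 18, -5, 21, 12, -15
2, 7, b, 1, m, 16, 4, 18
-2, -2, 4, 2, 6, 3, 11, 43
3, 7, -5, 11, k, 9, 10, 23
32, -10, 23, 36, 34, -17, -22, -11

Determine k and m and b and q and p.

Rows 1 and 2 both sum to 65, so that's the common total.
Row 7 has 3 + 7 − 5 + 11 + 9 + 10 + 23 = 58; the blank must be 65 − 58 = 7.
Column 5 has 1 + 14 + 4 − 5 + 6 + 7 + 34 = 61; the blank must be 65 − 61 = 4.
Row 5 has 2 + 7 + 1 + 4 + 16 + 4 + 18 = 52; the blank must be 65 − 52 = 13.
Column 7 has 20 + 12 + 12 + 4 + 11 + 10 − 22 = 47; the blank must be 65 − 47 = 18.
Row 3 has 19 + 12 − 4 + 4 + 2 + 18 + 11 = 62; the blank must be 65 − 62 = 3.

k = 7, m = 4, b = 13, q = 3, p = 18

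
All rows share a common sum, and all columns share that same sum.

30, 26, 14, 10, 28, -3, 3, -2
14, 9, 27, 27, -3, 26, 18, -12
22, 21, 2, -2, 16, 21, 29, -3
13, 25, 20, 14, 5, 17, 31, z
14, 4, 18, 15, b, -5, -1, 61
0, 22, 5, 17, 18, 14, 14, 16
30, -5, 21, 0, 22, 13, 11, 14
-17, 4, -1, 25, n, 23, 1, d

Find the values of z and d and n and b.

Rows 1 and 2 both sum to 106, so that's the common total.
Row 5 has 14 + 4 + 18 + 15 − 5 − 1 + 61 = 106; the blank must be 106 − 106 = 0.
Row 4 has 13 + 25 + 20 + 14 + 5 + 17 + 31 = 125; the blank must be 106 − 125 = -19.
Column 8 has -2 − 12 − 3 − 19 + 61 + 16 + 14 = 55; the blank must be 106 − 55 = 51.
Row 8 has -17 + 4 − 1 + 25 + 23 + 1 + 51 = 86; the blank must be 106 − 86 = 20.

z = -19, d = 51, n = 20, b = 0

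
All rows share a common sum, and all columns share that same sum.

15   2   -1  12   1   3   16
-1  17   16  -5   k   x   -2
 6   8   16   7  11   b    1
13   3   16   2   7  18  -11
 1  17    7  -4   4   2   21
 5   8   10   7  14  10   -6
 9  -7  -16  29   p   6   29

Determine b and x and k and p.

b = -1, x = 10, k = 13, p = -2

Rows 1 and 4 both sum to 48, so that's the common total.
Row 3 has 6 + 8 + 16 + 7 + 11 + 1 = 49; the blank must be 48 − 49 = -1.
Row 7 has 9 − 7 − 16 + 29 + 6 + 29 = 50; the blank must be 48 − 50 = -2.
Column 5 has 1 + 11 + 7 + 4 + 14 − 2 = 35; the blank must be 48 − 35 = 13.
Row 2 has -1 + 17 + 16 − 5 + 13 − 2 = 38; the blank must be 48 − 38 = 10.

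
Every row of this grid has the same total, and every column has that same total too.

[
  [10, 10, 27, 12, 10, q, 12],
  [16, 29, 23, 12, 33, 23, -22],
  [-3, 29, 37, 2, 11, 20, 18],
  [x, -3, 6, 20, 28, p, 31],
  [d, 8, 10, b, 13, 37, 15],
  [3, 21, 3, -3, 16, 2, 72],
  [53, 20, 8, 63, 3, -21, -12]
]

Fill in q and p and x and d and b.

q = 33, p = 20, x = 12, d = 23, b = 8

Rows 2 and 3 both sum to 114, so that's the common total.
Column 4: 12 + 12 + 2 + 20 − 3 + 63 = 106, so its missing entry is 114 − 106 = 8.
Row 5: 8 + 10 + 8 + 13 + 37 + 15 = 91, so its missing entry is 114 − 91 = 23.
Column 1: 10 + 16 − 3 + 23 + 3 + 53 = 102, so its missing entry is 114 − 102 = 12.
Row 1: 10 + 10 + 27 + 12 + 10 + 12 = 81, so its missing entry is 114 − 81 = 33.
Row 4: 12 − 3 + 6 + 20 + 28 + 31 = 94, so its missing entry is 114 − 94 = 20.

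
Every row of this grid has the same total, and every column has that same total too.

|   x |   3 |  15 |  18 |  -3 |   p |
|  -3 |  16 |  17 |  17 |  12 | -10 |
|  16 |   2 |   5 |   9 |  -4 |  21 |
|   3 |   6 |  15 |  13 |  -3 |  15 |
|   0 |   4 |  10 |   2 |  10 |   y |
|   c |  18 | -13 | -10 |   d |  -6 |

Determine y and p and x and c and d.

y = 23, p = 6, x = 10, c = 23, d = 37

Rows 2 and 3 both sum to 49, so that's the common total.
Column 5: -3 + 12 − 4 − 3 + 10 = 12, so its missing entry is 49 − 12 = 37.
Row 5: 0 + 4 + 10 + 2 + 10 = 26, so its missing entry is 49 − 26 = 23.
Row 6: 18 − 13 − 10 + 37 − 6 = 26, so its missing entry is 49 − 26 = 23.
Column 1: -3 + 16 + 3 + 0 + 23 = 39, so its missing entry is 49 − 39 = 10.
Row 1: 10 + 3 + 15 + 18 − 3 = 43, so its missing entry is 49 − 43 = 6.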